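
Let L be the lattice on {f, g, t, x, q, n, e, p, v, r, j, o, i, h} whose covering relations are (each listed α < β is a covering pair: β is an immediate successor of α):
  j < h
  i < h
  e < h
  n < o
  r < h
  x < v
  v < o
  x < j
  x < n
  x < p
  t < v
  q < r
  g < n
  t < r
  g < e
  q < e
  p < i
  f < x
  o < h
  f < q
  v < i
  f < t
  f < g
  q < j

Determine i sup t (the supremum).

Common upper bounds of {i, t}: h, i.
The least among these is i.

i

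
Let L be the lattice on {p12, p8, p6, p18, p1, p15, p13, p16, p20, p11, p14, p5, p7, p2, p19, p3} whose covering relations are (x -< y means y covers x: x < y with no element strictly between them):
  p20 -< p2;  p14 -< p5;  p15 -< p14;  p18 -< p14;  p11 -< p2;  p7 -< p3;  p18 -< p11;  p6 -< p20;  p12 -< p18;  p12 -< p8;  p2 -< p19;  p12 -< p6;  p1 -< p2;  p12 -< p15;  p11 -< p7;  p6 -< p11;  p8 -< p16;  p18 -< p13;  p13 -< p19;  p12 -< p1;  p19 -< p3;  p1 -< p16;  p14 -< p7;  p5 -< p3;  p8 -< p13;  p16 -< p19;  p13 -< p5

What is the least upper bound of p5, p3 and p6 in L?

p3

Common upper bounds of {p5, p3, p6}: p3.
The least among these is p3.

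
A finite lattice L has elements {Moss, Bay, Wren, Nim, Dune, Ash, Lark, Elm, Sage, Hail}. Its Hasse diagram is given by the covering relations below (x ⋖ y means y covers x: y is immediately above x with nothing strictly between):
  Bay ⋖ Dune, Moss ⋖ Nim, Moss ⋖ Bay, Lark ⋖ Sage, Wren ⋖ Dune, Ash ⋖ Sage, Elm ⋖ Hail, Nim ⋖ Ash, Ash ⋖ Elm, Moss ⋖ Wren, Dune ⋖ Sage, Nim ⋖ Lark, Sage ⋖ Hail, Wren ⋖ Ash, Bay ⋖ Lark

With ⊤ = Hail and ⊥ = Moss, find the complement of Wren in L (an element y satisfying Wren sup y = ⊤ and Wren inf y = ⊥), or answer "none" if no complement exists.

none

For every candidate y, either Wren ∨ y ≠ Hail or Wren ∧ y ≠ Moss; no complement exists.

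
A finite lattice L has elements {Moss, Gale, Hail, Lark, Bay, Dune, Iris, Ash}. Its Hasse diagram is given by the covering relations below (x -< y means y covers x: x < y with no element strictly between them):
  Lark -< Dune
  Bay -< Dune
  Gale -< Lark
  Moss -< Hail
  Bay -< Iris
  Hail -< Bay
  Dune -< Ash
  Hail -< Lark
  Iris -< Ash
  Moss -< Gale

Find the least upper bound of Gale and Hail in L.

Lark

Common upper bounds of {Gale, Hail}: Ash, Dune, Lark.
The least among these is Lark.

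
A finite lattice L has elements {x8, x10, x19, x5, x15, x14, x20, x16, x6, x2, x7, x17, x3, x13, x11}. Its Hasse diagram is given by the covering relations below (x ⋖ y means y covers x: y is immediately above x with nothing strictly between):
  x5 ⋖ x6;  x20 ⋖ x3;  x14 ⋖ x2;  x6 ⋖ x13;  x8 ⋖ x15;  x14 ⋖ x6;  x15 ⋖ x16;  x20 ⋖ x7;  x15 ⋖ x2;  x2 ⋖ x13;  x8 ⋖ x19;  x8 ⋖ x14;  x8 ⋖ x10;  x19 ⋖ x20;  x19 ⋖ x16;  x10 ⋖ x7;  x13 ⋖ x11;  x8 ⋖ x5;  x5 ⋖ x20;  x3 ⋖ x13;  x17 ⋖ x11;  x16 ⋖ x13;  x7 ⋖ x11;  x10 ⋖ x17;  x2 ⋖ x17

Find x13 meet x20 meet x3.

Common lower bounds of {x13, x20, x3}: x19, x20, x5, x8.
The greatest among these is x20.

x20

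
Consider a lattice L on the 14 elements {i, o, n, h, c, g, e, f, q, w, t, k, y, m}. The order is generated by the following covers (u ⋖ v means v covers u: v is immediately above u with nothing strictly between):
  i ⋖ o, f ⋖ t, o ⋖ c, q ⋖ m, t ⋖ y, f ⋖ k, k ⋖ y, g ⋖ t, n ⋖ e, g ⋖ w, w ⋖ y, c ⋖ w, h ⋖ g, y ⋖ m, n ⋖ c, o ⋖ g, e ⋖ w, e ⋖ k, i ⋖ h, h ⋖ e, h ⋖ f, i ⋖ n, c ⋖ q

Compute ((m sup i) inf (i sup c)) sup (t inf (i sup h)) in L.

m ∨ i = m
i ∨ c = c
m ∧ c = c
i ∨ h = h
t ∧ h = h
c ∨ h = w

w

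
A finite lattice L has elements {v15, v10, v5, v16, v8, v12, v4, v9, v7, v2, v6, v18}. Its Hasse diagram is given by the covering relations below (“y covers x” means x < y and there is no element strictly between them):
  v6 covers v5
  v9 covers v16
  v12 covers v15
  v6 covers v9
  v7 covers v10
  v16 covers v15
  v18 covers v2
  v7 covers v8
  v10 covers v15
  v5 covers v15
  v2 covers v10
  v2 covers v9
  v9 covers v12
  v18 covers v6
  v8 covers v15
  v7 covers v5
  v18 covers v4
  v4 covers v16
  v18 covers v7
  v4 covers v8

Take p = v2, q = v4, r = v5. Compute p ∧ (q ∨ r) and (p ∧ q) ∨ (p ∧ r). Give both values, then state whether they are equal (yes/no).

q ∨ r = v18, so p ∧ (q ∨ r) = v2 ∧ v18 = v2.
p ∧ q = v16 and p ∧ r = v15, so (p ∧ q) ∨ (p ∧ r) = v16 ∨ v15 = v16.
Equal: no.

v2; v16; no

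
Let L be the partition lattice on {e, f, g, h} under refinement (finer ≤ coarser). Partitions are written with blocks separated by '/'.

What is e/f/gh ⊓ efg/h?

The meet (common refinement) of e/f/gh and efg/h intersects blocks pairwise, giving e/f/g/h.

e/f/g/h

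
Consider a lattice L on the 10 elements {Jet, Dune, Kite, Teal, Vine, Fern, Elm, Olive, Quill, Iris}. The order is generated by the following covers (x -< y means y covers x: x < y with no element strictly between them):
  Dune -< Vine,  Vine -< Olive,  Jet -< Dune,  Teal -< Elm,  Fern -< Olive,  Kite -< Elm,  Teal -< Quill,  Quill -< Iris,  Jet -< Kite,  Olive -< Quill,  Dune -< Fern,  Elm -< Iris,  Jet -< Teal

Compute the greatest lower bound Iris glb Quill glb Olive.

Olive

Common lower bounds of {Iris, Quill, Olive}: Dune, Fern, Jet, Olive, Vine.
The greatest among these is Olive.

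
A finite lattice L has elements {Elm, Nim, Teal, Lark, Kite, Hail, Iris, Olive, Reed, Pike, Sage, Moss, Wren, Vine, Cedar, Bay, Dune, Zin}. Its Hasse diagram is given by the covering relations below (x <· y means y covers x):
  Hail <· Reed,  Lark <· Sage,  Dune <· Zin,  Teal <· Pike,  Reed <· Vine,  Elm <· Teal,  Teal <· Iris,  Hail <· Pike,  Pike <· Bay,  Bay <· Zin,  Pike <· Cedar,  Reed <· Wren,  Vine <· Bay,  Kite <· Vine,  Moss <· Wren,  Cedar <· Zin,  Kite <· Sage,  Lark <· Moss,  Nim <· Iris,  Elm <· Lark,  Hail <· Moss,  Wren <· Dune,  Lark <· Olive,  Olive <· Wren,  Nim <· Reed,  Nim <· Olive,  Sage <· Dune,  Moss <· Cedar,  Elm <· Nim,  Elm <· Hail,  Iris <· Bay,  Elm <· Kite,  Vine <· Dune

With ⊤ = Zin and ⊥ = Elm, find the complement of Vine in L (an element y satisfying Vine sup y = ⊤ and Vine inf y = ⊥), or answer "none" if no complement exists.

none

For every candidate y, either Vine ∨ y ≠ Zin or Vine ∧ y ≠ Elm; no complement exists.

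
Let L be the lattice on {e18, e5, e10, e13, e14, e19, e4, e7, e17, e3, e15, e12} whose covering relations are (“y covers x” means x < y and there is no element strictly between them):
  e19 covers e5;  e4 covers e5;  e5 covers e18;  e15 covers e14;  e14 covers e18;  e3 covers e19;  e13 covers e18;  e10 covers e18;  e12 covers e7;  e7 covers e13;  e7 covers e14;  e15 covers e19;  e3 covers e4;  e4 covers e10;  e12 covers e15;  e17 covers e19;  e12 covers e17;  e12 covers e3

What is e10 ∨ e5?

e4

Common upper bounds of {e10, e5}: e12, e3, e4.
The least among these is e4.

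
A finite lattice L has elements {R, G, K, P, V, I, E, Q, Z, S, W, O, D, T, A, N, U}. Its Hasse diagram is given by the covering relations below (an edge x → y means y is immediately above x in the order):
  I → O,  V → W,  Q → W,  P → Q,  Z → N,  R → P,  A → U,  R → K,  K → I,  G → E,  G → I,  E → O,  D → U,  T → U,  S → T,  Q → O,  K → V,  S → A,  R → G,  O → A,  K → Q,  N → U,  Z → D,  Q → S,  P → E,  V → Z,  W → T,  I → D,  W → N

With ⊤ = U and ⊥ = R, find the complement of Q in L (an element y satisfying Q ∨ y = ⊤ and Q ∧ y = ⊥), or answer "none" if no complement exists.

none

For every candidate y, either Q ∨ y ≠ U or Q ∧ y ≠ R; no complement exists.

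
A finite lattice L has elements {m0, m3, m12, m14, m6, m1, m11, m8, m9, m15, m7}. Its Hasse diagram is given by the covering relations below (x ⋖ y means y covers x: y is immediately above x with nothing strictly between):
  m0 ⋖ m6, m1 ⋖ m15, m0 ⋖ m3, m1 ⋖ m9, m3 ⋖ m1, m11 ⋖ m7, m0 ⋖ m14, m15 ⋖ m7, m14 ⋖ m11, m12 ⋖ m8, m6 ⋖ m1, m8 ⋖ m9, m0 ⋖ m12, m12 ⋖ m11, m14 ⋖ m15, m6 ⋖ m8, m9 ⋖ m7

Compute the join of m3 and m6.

m1

Common upper bounds of {m3, m6}: m1, m15, m7, m9.
The least among these is m1.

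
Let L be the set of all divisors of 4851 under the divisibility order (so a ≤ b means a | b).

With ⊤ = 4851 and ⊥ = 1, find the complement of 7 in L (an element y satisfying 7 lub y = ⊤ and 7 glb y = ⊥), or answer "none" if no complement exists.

none

For every candidate y, either 7 ∨ y ≠ 4851 or 7 ∧ y ≠ 1; no complement exists.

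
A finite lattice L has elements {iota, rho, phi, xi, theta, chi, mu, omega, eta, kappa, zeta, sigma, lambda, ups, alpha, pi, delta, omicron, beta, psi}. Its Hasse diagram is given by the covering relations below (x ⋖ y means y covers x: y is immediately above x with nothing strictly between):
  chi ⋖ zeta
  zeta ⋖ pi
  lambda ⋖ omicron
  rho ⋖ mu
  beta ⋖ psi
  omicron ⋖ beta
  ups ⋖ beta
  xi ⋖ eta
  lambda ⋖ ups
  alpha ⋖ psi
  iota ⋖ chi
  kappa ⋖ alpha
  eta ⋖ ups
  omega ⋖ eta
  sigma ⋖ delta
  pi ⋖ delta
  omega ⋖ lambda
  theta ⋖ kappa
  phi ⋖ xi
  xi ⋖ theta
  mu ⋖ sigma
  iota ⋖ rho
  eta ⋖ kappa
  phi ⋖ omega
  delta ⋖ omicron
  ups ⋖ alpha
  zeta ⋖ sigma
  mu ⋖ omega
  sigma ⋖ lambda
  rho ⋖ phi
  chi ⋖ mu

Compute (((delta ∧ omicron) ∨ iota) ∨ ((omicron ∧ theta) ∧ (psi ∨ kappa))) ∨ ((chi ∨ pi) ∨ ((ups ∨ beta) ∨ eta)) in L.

beta

delta ∧ omicron = delta
delta ∨ iota = delta
omicron ∧ theta = phi
psi ∨ kappa = psi
phi ∧ psi = phi
delta ∨ phi = omicron
chi ∨ pi = pi
ups ∨ beta = beta
beta ∨ eta = beta
pi ∨ beta = beta
omicron ∨ beta = beta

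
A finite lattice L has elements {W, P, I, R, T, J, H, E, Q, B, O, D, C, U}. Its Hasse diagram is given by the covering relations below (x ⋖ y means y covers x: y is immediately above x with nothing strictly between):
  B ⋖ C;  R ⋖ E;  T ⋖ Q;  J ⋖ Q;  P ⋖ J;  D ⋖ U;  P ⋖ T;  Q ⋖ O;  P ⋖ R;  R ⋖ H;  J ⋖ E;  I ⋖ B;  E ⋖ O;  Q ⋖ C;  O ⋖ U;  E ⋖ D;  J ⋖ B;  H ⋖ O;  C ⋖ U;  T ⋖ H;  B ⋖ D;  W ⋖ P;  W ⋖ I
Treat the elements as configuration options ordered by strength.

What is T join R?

Common upper bounds of {T, R}: H, O, U.
The least among these is H.

H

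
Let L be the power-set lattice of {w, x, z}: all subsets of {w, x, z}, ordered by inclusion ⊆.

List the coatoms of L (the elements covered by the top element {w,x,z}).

The coatoms are exactly the elements covered by {w,x,z}: {w,x}, {w,z}, {x,z}.

{w,x}, {w,z}, {x,z}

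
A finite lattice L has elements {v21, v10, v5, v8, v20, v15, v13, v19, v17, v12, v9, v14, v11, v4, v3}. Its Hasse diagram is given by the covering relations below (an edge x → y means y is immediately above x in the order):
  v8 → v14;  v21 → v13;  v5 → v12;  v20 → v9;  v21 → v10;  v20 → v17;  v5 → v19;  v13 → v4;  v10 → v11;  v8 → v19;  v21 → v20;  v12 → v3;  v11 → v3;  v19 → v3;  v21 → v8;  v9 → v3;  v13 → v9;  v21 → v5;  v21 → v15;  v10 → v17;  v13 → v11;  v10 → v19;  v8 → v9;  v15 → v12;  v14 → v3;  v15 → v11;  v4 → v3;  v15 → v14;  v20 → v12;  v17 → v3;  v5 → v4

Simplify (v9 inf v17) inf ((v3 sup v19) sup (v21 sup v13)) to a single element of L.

v20

v9 ∧ v17 = v20
v3 ∨ v19 = v3
v21 ∨ v13 = v13
v3 ∨ v13 = v3
v20 ∧ v3 = v20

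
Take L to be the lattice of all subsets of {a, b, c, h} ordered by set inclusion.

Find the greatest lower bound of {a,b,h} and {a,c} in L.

{a}

Under ⊆, meet is intersection: {a,b,h} ∩ {a,c} = {a}.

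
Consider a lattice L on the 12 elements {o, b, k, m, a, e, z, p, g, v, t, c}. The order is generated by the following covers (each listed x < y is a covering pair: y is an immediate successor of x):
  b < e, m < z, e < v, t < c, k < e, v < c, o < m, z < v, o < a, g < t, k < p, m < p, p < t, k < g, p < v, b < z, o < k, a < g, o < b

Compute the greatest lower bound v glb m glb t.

m

Common lower bounds of {v, m, t}: m, o.
The greatest among these is m.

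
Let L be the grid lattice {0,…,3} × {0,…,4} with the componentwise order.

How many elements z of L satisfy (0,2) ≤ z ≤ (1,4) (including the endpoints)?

The interval [(0,2), (1,4)] = {(0,2), (0,3), (0,4), (1,2), (1,3), (1,4)}, which has 6 elements.

6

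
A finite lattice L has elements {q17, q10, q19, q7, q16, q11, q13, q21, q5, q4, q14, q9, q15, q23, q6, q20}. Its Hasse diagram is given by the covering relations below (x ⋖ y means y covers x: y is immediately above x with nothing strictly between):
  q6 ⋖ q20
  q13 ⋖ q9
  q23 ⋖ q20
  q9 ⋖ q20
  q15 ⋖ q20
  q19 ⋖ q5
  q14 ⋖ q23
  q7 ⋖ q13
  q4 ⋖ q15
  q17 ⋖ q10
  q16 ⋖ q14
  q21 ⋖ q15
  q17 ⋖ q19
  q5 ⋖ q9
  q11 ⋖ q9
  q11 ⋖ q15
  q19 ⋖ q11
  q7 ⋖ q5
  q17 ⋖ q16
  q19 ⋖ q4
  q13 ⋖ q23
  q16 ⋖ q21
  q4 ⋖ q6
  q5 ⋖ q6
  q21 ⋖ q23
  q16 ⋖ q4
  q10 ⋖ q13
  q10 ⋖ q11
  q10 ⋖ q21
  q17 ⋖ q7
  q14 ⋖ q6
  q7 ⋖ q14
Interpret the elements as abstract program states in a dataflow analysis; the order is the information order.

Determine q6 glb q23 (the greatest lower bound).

Common lower bounds of {q6, q23}: q14, q16, q17, q7.
The greatest among these is q14.

q14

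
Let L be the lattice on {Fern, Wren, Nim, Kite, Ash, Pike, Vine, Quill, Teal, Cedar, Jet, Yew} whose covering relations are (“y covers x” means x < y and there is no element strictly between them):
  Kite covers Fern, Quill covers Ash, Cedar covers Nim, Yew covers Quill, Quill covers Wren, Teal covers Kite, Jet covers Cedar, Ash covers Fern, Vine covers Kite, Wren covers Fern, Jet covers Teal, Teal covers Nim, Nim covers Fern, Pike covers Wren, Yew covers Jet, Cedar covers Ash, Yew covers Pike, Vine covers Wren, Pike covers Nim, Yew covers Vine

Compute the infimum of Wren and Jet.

Common lower bounds of {Wren, Jet}: Fern.
The greatest among these is Fern.

Fern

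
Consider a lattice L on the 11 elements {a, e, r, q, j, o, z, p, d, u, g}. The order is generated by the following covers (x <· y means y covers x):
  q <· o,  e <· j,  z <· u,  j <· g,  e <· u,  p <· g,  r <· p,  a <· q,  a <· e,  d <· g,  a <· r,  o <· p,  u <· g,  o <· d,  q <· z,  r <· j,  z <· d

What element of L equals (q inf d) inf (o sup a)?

q ∧ d = q
o ∨ a = o
q ∧ o = q

q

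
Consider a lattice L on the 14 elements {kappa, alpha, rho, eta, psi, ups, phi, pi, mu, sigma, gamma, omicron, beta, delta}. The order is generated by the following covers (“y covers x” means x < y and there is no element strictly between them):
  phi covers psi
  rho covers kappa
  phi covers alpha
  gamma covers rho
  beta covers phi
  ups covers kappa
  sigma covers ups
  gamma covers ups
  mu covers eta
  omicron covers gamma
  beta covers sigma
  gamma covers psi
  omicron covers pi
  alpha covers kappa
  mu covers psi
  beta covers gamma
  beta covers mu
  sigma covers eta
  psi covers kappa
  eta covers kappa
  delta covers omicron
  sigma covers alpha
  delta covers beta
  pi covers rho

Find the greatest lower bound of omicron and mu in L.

Common lower bounds of {omicron, mu}: kappa, psi.
The greatest among these is psi.

psi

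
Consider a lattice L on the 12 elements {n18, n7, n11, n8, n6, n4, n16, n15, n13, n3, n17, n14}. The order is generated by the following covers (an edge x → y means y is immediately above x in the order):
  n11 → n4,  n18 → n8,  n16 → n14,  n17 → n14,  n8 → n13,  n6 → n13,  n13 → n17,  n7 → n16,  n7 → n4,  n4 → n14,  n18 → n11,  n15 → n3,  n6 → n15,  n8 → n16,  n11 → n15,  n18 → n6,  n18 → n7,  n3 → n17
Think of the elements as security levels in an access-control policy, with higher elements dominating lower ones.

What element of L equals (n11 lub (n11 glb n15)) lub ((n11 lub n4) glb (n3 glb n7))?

n11

n11 ∧ n15 = n11
n11 ∨ n11 = n11
n11 ∨ n4 = n4
n3 ∧ n7 = n18
n4 ∧ n18 = n18
n11 ∨ n18 = n11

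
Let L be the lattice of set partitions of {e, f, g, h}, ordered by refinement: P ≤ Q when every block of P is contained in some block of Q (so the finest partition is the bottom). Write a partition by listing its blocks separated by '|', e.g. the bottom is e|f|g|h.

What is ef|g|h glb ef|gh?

Common lower bounds of {ef|g|h, ef|gh}: ef|g|h, e|f|g|h.
The greatest among these is ef|g|h.

ef|g|h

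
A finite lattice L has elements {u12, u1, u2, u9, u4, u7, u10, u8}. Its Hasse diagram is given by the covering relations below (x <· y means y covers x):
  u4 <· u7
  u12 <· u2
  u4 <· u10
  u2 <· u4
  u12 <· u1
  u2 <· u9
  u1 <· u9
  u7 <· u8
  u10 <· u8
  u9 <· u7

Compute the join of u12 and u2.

Common upper bounds of {u12, u2}: u10, u2, u4, u7, u8, u9.
The least among these is u2.

u2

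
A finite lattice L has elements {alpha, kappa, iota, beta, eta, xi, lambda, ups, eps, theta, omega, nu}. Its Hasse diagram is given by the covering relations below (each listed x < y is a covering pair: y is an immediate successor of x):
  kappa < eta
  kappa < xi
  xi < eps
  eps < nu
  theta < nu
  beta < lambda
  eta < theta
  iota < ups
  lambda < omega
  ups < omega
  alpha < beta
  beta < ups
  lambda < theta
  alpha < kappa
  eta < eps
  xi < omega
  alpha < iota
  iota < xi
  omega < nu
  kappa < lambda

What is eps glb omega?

Common lower bounds of {eps, omega}: alpha, iota, kappa, xi.
The greatest among these is xi.

xi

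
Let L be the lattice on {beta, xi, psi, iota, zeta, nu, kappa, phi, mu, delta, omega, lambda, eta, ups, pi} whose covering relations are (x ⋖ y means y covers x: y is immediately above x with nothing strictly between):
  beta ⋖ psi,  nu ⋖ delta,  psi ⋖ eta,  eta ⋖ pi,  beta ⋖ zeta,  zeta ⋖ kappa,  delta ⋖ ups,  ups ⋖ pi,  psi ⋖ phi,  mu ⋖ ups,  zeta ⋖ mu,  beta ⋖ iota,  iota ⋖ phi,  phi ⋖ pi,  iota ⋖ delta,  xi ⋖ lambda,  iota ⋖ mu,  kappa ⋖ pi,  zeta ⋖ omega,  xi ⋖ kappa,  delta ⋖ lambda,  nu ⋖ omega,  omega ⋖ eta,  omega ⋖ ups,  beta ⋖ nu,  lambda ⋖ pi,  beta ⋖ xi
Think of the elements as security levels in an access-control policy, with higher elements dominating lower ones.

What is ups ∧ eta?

omega

Common lower bounds of {ups, eta}: beta, nu, omega, zeta.
The greatest among these is omega.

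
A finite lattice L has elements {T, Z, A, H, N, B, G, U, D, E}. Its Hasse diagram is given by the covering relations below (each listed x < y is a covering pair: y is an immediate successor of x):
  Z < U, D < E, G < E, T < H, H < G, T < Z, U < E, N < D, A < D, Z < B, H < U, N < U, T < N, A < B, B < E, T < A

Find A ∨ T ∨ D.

Common upper bounds of {A, T, D}: D, E.
The least among these is D.

D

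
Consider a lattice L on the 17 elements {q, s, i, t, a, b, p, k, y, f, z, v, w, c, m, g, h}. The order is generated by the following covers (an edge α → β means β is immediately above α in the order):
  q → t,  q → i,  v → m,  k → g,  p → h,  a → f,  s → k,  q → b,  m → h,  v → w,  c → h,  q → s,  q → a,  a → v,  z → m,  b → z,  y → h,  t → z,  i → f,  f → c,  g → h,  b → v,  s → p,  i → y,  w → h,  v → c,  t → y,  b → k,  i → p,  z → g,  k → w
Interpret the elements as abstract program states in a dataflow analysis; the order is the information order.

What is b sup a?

Common upper bounds of {b, a}: c, h, m, v, w.
The least among these is v.

v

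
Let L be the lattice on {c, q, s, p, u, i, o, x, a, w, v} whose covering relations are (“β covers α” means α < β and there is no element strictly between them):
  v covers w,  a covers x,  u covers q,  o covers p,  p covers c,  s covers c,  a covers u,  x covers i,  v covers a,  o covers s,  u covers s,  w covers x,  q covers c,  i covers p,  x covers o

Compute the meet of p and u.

c

Common lower bounds of {p, u}: c.
The greatest among these is c.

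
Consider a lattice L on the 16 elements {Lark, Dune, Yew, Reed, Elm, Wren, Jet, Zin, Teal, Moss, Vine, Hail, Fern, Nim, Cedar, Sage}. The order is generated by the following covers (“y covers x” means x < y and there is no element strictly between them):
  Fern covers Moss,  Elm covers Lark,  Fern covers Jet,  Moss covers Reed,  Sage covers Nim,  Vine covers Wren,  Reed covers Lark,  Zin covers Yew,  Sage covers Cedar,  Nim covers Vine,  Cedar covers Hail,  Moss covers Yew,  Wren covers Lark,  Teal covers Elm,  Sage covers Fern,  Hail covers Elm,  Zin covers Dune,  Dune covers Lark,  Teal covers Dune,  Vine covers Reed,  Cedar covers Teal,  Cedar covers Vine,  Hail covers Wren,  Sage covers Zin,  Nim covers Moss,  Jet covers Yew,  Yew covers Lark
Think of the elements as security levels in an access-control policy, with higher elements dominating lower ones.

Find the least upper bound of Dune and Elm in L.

Teal

Common upper bounds of {Dune, Elm}: Cedar, Sage, Teal.
The least among these is Teal.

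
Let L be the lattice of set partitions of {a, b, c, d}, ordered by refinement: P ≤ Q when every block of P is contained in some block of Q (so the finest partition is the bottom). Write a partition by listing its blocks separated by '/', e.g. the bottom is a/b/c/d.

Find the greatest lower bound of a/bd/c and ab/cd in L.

a/b/c/d

The meet (common refinement) of a/bd/c and ab/cd intersects blocks pairwise, giving a/b/c/d.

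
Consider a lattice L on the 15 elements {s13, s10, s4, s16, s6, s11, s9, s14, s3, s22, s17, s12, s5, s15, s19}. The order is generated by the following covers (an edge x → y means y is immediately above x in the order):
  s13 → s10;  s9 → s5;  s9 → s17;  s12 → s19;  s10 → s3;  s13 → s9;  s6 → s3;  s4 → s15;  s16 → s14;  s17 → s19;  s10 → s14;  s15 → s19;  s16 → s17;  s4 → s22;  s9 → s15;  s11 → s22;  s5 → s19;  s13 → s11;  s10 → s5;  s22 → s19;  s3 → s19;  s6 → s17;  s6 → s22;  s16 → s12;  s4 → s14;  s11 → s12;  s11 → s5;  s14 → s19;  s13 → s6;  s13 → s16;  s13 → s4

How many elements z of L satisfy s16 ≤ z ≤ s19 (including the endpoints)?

The interval [s16, s19] = {s12, s14, s16, s17, s19}, which has 5 elements.

5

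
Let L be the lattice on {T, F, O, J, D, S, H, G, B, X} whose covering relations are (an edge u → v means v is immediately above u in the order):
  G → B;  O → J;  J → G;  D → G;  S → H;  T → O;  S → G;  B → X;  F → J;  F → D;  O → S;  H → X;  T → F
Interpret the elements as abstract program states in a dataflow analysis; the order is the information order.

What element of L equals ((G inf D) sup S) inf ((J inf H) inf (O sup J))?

G ∧ D = D
D ∨ S = G
J ∧ H = O
O ∨ J = J
O ∧ J = O
G ∧ O = O

O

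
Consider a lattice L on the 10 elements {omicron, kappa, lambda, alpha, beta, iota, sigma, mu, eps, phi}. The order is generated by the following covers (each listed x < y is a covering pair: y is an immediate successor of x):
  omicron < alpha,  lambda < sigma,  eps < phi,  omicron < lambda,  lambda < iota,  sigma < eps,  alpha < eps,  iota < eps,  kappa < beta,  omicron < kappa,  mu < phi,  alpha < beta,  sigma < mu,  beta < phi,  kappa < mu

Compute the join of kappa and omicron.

kappa

Common upper bounds of {kappa, omicron}: beta, kappa, mu, phi.
The least among these is kappa.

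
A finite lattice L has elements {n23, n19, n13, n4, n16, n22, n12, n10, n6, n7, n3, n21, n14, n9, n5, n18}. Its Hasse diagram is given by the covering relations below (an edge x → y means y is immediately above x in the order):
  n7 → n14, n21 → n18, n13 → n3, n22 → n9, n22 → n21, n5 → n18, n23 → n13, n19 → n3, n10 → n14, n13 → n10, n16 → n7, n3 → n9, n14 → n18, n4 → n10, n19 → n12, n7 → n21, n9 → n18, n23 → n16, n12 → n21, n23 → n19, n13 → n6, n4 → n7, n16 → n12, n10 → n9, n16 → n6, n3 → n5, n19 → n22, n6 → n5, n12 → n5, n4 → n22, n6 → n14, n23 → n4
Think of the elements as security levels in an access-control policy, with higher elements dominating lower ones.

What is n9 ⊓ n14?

n10

Common lower bounds of {n9, n14}: n10, n13, n23, n4.
The greatest among these is n10.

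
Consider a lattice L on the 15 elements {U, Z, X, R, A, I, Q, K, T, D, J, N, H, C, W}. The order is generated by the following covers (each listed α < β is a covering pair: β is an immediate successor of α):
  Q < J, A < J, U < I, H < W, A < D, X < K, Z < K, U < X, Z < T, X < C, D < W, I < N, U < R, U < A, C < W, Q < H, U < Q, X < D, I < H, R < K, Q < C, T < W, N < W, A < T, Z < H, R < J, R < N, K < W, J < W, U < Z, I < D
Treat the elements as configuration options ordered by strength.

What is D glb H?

Common lower bounds of {D, H}: I, U.
The greatest among these is I.

I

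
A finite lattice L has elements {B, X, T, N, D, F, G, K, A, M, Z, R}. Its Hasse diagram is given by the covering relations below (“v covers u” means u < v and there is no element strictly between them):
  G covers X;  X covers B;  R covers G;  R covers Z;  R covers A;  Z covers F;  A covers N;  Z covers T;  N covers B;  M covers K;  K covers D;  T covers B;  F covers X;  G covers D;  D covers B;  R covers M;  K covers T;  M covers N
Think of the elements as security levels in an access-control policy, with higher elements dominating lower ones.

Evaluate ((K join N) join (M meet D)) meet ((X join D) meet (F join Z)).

B

K ∨ N = M
M ∧ D = D
M ∨ D = M
X ∨ D = G
F ∨ Z = Z
G ∧ Z = X
M ∧ X = B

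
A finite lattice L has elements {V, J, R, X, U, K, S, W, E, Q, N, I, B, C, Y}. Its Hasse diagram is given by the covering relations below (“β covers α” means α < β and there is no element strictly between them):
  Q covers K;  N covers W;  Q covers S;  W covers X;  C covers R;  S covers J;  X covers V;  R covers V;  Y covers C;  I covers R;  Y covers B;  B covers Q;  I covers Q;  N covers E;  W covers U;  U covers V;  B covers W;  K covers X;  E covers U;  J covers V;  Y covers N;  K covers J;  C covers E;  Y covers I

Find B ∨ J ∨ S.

Common upper bounds of {B, J, S}: B, Y.
The least among these is B.

B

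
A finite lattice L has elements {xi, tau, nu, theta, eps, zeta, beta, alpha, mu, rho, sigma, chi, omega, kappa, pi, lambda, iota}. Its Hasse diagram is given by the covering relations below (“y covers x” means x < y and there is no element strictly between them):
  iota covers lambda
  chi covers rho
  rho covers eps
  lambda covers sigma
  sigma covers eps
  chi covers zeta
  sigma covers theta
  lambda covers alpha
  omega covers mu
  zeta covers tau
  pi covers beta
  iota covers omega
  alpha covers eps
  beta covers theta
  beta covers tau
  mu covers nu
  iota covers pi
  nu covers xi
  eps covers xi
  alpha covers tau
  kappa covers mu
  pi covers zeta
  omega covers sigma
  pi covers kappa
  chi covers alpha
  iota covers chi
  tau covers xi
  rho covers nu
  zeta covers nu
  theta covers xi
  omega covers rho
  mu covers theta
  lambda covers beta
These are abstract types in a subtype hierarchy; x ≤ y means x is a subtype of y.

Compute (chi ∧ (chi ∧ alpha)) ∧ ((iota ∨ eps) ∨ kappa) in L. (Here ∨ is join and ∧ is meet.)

chi ∧ alpha = alpha
chi ∧ alpha = alpha
iota ∨ eps = iota
iota ∨ kappa = iota
alpha ∧ iota = alpha

alpha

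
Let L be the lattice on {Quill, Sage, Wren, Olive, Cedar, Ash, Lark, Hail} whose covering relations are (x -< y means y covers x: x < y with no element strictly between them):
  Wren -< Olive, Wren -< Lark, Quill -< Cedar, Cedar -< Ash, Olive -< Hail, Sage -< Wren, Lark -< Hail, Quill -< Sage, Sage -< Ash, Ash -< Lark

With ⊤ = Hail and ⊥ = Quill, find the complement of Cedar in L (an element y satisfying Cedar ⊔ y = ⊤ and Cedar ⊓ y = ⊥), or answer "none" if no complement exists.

Olive

Need y with Cedar ∨ y = Hail and Cedar ∧ y = Quill.
Checking each element gives: Olive.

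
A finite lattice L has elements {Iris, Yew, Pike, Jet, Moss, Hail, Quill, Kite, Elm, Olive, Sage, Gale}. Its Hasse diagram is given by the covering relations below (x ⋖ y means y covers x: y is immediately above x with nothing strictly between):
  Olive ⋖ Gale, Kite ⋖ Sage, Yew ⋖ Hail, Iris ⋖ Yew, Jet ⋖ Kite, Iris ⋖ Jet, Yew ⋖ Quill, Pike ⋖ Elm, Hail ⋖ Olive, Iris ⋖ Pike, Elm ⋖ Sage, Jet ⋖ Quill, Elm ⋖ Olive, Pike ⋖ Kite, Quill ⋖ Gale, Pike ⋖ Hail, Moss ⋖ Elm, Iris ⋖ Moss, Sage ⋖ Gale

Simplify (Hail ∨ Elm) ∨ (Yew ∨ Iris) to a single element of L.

Hail ∨ Elm = Olive
Yew ∨ Iris = Yew
Olive ∨ Yew = Olive

Olive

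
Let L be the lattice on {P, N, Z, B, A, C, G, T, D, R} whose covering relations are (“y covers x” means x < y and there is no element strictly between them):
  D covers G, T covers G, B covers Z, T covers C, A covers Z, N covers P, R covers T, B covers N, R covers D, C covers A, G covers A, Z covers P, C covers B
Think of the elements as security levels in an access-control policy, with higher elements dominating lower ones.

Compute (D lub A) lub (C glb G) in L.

D

D ∨ A = D
C ∧ G = A
D ∨ A = D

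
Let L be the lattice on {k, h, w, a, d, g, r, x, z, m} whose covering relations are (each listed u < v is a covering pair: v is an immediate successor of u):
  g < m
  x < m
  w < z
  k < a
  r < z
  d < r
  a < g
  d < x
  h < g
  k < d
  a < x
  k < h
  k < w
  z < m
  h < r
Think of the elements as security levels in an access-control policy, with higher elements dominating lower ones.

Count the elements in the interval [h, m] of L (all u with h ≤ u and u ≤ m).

The interval [h, m] = {g, h, m, r, z}, which has 5 elements.

5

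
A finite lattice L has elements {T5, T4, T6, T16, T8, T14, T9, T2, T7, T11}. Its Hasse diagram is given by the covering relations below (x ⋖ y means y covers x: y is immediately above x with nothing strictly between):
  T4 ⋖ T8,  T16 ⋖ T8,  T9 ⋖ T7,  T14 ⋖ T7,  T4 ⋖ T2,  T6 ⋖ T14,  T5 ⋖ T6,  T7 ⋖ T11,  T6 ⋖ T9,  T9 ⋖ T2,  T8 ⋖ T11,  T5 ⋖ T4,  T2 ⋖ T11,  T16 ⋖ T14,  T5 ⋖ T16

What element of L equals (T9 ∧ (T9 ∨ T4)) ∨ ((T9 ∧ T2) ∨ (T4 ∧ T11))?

T2

T9 ∨ T4 = T2
T9 ∧ T2 = T9
T9 ∧ T2 = T9
T4 ∧ T11 = T4
T9 ∨ T4 = T2
T9 ∨ T2 = T2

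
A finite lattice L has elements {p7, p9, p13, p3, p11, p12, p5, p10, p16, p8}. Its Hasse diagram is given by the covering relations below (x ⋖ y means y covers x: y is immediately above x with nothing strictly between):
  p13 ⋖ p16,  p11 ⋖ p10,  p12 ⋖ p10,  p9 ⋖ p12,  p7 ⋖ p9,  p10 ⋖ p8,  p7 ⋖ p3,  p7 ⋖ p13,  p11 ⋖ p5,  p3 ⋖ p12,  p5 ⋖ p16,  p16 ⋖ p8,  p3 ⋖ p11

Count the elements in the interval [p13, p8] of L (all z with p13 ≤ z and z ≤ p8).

The interval [p13, p8] = {p13, p16, p8}, which has 3 elements.

3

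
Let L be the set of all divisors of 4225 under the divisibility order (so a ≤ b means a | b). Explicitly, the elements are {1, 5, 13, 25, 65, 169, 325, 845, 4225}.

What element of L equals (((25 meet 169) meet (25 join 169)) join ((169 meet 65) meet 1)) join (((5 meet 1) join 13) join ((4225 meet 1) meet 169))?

25 ∧ 169 = 1
25 ∨ 169 = 4225
1 ∧ 4225 = 1
169 ∧ 65 = 13
13 ∧ 1 = 1
1 ∨ 1 = 1
5 ∧ 1 = 1
1 ∨ 13 = 13
4225 ∧ 1 = 1
1 ∧ 169 = 1
13 ∨ 1 = 13
1 ∨ 13 = 13

13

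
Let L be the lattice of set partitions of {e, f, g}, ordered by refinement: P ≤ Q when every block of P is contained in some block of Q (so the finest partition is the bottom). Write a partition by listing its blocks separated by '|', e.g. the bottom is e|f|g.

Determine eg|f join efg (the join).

efg

Common upper bounds of {eg|f, efg}: efg.
The least among these is efg.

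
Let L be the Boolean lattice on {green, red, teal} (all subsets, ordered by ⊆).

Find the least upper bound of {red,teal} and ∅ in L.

{red,teal}

Common upper bounds of {{red,teal}, ∅}: {green,red,teal}, {red,teal}.
The least among these is {red,teal}.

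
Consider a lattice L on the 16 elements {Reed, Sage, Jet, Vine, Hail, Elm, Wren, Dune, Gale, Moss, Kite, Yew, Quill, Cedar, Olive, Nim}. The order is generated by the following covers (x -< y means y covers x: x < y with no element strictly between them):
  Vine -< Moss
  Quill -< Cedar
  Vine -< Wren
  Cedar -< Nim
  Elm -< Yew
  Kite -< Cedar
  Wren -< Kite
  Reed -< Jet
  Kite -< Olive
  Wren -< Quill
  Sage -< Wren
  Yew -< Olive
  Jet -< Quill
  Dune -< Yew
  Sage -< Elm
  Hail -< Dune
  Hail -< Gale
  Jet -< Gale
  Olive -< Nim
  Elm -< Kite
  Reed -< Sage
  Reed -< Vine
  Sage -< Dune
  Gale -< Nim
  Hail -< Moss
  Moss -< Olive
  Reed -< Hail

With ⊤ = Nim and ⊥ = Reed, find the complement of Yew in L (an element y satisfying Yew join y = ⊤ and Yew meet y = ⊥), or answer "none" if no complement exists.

Jet

Need y with Yew ∨ y = Nim and Yew ∧ y = Reed.
Checking each element gives: Jet.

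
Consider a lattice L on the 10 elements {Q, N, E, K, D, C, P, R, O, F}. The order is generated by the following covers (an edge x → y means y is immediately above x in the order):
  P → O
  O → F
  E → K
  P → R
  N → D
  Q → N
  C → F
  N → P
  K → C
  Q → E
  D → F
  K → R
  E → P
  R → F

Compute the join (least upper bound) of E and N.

Common upper bounds of {E, N}: F, O, P, R.
The least among these is P.

P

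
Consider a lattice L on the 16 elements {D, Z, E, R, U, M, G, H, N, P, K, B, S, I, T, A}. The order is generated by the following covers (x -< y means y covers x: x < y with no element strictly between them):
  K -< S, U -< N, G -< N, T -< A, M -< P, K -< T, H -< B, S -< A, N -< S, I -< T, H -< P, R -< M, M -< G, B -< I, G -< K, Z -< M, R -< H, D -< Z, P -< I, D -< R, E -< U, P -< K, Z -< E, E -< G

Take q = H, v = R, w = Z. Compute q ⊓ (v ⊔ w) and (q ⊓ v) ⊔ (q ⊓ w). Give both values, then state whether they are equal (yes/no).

R; R; yes

v ⊔ w = M, so q ⊓ (v ⊔ w) = H ⊓ M = R.
q ⊓ v = R and q ⊓ w = D, so (q ⊓ v) ⊔ (q ⊓ w) = R ⊔ D = R.
Equal: yes.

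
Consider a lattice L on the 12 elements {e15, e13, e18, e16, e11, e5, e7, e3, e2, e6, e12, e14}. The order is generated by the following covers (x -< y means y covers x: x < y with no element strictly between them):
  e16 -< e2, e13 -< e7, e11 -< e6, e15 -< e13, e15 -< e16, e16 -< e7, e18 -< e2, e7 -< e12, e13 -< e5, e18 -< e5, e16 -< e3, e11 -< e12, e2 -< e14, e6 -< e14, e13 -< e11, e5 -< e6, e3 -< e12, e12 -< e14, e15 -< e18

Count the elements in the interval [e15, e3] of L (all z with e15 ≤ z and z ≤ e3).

The interval [e15, e3] = {e15, e16, e3}, which has 3 elements.

3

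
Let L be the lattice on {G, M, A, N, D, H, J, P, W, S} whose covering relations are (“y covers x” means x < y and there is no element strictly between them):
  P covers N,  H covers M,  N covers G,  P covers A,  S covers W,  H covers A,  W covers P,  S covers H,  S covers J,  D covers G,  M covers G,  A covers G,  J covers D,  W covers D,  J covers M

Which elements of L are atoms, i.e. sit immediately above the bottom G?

The atoms are exactly the elements that cover G: A, D, M, N.

A, D, M, N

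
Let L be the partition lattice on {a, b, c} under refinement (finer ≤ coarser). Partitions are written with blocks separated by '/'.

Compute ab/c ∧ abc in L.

ab/c ∧ abc = ab/c

ab/c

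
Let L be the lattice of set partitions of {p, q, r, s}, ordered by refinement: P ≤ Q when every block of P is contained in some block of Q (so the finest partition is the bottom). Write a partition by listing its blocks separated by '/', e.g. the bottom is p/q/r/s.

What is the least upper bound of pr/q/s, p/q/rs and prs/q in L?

The join of pr/q/s, p/q/rs, prs/q merges any blocks that overlap across the partitions, giving prs/q.

prs/q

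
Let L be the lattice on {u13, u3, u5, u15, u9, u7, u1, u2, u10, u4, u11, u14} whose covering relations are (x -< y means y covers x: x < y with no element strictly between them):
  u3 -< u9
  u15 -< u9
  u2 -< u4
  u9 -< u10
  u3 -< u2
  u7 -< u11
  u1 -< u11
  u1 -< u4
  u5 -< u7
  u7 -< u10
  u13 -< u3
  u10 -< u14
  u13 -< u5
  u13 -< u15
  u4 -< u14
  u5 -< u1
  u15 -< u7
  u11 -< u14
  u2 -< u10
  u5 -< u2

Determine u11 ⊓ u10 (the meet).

Common lower bounds of {u11, u10}: u13, u15, u5, u7.
The greatest among these is u7.

u7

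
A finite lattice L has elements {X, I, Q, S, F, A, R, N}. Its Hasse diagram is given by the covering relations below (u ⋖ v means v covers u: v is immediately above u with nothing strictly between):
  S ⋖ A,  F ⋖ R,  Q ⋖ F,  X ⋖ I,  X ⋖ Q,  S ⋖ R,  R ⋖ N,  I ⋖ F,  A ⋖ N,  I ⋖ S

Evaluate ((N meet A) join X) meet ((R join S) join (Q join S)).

N ∧ A = A
A ∨ X = A
R ∨ S = R
Q ∨ S = R
R ∨ R = R
A ∧ R = S

S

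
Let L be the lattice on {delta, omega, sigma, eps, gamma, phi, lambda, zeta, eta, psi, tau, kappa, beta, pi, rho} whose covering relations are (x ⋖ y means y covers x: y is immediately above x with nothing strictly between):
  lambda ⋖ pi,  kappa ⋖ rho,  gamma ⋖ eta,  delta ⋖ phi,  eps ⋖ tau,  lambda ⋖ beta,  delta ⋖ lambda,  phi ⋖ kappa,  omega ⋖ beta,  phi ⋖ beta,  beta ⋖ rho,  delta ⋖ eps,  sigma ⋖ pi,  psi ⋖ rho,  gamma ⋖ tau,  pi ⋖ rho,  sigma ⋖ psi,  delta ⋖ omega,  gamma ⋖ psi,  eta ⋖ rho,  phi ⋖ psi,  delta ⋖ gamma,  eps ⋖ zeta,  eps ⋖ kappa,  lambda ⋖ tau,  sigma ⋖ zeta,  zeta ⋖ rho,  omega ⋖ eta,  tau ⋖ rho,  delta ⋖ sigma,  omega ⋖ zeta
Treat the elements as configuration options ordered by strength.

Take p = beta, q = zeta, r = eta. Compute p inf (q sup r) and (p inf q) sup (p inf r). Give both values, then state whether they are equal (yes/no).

q sup r = rho, so p inf (q sup r) = beta inf rho = beta.
p inf q = omega and p inf r = omega, so (p inf q) sup (p inf r) = omega sup omega = omega.
Equal: no.

beta; omega; no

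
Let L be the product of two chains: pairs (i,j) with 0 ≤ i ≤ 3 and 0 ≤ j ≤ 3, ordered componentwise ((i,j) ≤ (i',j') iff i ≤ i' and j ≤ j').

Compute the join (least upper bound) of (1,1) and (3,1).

In a product of chains, the join is componentwise max, giving (3,1).

(3,1)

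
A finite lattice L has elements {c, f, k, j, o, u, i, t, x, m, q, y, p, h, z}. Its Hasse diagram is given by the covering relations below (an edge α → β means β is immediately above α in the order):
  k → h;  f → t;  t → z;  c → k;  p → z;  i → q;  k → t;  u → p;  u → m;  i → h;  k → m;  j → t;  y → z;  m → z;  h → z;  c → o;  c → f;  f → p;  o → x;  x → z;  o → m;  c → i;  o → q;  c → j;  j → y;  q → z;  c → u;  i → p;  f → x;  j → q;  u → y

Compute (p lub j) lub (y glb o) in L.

z

p ∨ j = z
y ∧ o = c
z ∨ c = z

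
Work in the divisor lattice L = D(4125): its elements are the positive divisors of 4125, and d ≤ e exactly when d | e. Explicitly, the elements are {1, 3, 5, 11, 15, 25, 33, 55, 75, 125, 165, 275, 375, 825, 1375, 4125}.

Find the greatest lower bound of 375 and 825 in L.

Common lower bounds of {375, 825}: 1, 15, 25, 3, 5, 75.
The greatest among these is 75.

75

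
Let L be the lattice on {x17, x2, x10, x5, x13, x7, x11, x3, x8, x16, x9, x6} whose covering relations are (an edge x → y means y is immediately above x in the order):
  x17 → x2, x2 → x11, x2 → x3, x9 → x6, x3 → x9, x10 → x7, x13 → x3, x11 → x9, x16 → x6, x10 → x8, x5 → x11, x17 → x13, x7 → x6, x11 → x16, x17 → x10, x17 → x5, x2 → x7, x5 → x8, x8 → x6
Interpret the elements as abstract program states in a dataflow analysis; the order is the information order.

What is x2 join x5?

x11

Common upper bounds of {x2, x5}: x11, x16, x6, x9.
The least among these is x11.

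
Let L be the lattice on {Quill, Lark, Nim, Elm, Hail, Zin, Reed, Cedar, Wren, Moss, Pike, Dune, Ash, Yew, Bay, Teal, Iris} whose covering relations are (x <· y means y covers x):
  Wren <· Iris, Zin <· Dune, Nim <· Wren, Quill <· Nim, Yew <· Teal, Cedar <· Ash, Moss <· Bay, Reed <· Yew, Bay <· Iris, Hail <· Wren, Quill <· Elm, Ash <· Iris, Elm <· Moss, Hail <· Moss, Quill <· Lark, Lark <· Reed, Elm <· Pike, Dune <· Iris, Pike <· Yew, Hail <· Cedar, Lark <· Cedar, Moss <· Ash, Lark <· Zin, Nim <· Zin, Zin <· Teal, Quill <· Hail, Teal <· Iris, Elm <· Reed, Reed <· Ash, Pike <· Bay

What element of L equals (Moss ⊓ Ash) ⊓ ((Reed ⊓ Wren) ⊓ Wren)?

Moss ∧ Ash = Moss
Reed ∧ Wren = Quill
Quill ∧ Wren = Quill
Moss ∧ Quill = Quill

Quill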